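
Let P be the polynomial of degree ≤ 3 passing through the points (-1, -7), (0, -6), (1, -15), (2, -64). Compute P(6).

-1260

Write P(t) = at^3 + bt^2 + ct + d. Substituting each data point gives a linear system:
  -a + b - c + d = -7
  d = -6
  a + b + c + d = -15
  8a + 4b + 2c + d = -64
Solving the system yields a = -5, b = -5, c = 1, d = -6.
So P(t) = -5t^3 - 5t^2 + t - 6.
Then P(6) = -1260.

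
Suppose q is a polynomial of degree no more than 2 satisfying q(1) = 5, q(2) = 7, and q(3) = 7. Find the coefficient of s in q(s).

Write q(s) = as^2 + bs + c. Substituting each data point gives a linear system:
  a + b + c = 5
  4a + 2b + c = 7
  9a + 3b + c = 7
Solving the system yields a = -1, b = 5, c = 1.
So q(s) = -s² + 5s + 1.
The coefficient of s is 5.

5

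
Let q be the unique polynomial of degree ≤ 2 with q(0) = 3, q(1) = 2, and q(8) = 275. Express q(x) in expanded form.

q(x) = 5x^2 - 6x + 3

Write q(x) = ax^2 + bx + c. Substituting each data point gives a linear system:
  c = 3
  a + b + c = 2
  64a + 8b + c = 275
Solving the system yields a = 5, b = -6, c = 3.
So q(x) = 5x^2 - 6x + 3.
Check: q(8) = 275. ✓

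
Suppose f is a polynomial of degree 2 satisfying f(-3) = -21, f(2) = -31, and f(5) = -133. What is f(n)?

f(n) = -4n^2 - 6n - 3

Using the Lagrange interpolation formula with nodes -3, 2, 5:
  L_0(n) = (n - 2)(n - 5) / 40
  L_1(n) = (n + 3)(n - 5) / -15
  L_2(n) = (n + 3)(n - 2) / 24
Then f(n) = -21·L_0(n) - 31·L_1(n) - 133·L_2(n).
Expanding and collecting terms gives f(n) = -4n^2 - 6n - 3.
Check: f(2) = -31. ✓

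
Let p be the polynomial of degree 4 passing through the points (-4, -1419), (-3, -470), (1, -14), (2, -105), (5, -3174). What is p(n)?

p(n) = -5n^4 + n^3 - 6n^2 - 5n + 1

Write p(n) = an^4 + bn^3 + cn^2 + dn + e. Substituting each data point gives a linear system:
  256a - 64b + 16c - 4d + e = -1419
  81a - 27b + 9c - 3d + e = -470
  a + b + c + d + e = -14
  16a + 8b + 4c + 2d + e = -105
  625a + 125b + 25c + 5d + e = -3174
Solving the system yields a = -5, b = 1, c = -6, d = -5, e = 1.
So p(n) = -5n^4 + n^3 - 6n^2 - 5n + 1.
Check: p(2) = -105. ✓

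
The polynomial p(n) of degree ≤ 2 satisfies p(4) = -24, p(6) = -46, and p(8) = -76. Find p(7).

-60

Forward differences of the values at n = 4, 6, 8:
  p  : -24  -46  -76
  Δ  : -22  -30
  Δ^2: -8
The second differences are constant, confirming degree 2.
Interpolating (Newton forward form) and evaluating at n = 7 gives p(7) = -60.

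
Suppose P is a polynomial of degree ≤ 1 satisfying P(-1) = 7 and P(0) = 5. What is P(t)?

Using the Lagrange interpolation formula with nodes -1, 0:
  L_0(t) = t / -1
  L_1(t) = (t + 1) / 1
Then P(t) = 7·L_0(t) + 5·L_1(t).
Expanding and collecting terms gives P(t) = -2t + 5.
Check: P(-1) = 7. ✓

P(t) = -2t + 5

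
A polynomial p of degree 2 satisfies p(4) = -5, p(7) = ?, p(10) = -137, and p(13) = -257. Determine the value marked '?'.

-53

On equispaced nodes a degree-2 polynomial has vanishing third forward difference, so
  - p(4) + 3·p(7) - 3·p(10) + p(13) = 0.
Substituting the known values and solving for p(7):
  3·p(7) = -159
  p(7) = -53.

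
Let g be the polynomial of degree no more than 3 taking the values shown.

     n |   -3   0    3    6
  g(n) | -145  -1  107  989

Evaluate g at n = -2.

Forward differences of the values at n = -3, 0, 3, 6:
  g  : -145  -1  107  989
  Δ  : 144  108  882
  Δ^2: -36  774
  Δ^3: 810
The third differences are constant, confirming degree 3.
Interpolating (Newton forward form) and evaluating at n = -2 gives g(-2) = -43.

-43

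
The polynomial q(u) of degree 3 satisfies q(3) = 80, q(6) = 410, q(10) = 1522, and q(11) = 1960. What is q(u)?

q(u) = u^3 + 5u^2 + 2u + 2

Write q(u) = au^3 + bu^2 + cu + d. Substituting each data point gives a linear system:
  27a + 9b + 3c + d = 80
  216a + 36b + 6c + d = 410
  1000a + 100b + 10c + d = 1522
  1331a + 121b + 11c + d = 1960
Solving the system yields a = 1, b = 5, c = 2, d = 2.
So q(u) = u^3 + 5u^2 + 2u + 2.
Check: q(10) = 1522. ✓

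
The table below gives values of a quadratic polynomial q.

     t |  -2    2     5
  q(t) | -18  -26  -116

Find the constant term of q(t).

-6

Write q(t) = at^2 + bt + c. Substituting each data point gives a linear system:
  4a - 2b + c = -18
  4a + 2b + c = -26
  25a + 5b + c = -116
Solving the system yields a = -4, b = -2, c = -6.
So q(t) = -4t² - 2t - 6.
The constant term is -6.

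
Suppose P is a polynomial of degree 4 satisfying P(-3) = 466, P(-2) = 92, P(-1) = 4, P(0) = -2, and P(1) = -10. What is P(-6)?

Write P(n) = an^4 + bn^3 + cn^2 + dn + e. Substituting each data point gives a linear system:
  81a - 27b + 9c - 3d + e = 466
  16a - 8b + 4c - 2d + e = 92
  a - b + c - d + e = 4
  e = -2
  a + b + c + d + e = -10
Solving the system yields a = 5, b = -4, c = -6, d = -3, e = -2.
So P(n) = 5n^4 - 4n^3 - 6n^2 - 3n - 2.
Then P(-6) = 7144.

7144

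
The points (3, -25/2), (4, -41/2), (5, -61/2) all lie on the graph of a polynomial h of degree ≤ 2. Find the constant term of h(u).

Write h(u) = au^2 + bu + c. Substituting each data point gives a linear system:
  9a + 3b + c = -25/2
  16a + 4b + c = -41/2
  25a + 5b + c = -61/2
Solving the system yields a = -1, b = -1, c = -1/2.
So h(u) = -u² - u - 1/2.
The constant term is -1/2.

-1/2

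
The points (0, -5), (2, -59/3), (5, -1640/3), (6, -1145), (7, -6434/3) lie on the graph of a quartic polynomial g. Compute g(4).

Using the Lagrange interpolation formula with nodes 0, 2, 5, 6, 7:
  L_0(x) = (x - 2)(x - 5)(x - 6)(x - 7) / 420
  L_1(x) = x(x - 5)(x - 6)(x - 7) / -120
  L_2(x) = x(x - 2)(x - 6)(x - 7) / 30
  L_3(x) = x(x - 2)(x - 5)(x - 7) / -24
  L_4(x) = x(x - 2)(x - 5)(x - 6) / 70
Then g(x) = -5·L_0(x) - 59/3·L_1(x) - 1640/3·L_2(x) - 1145·L_3(x) - 6434/3·L_4(x).
Expanding and collecting terms gives g(x) = -x^4 + x^3 - (5/3)x^2 - 5.
Evaluating at x = 4: g(4) = -671/3.

-671/3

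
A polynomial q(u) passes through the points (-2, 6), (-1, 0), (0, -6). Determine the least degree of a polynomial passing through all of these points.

Forward differences of the values at u = -2, -1, 0:
  q  : 6  0  -6
  Δ  : -6  -6
  Δ^2: 0
The first differences are constant (-6) and nonzero, while all higher differences vanish, so the minimal degree is 1.

1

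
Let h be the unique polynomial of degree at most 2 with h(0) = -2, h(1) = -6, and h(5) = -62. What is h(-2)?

Write h(s) = as^2 + bs + c. Substituting each data point gives a linear system:
  c = -2
  a + b + c = -6
  25a + 5b + c = -62
Solving the system yields a = -2, b = -2, c = -2.
So h(s) = -2s^2 - 2s - 2.
Then h(-2) = -6.

-6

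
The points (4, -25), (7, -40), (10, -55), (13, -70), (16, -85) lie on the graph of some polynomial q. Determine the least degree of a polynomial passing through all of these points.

1

Forward differences of the values at n = 4, 7, 10, 13, 16:
  q  : -25  -40  -55  -70  -85
  Δ  : -15  -15  -15  -15
  Δ^2: 0  0  0
  Δ^3: 0  0
  Δ^4: 0
The first differences are constant (-15) and nonzero, while all higher differences vanish, so the minimal degree is 1.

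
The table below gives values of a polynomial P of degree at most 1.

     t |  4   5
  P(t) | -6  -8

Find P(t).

P(t) = -2t + 2

Using the Lagrange interpolation formula with nodes 4, 5:
  L_0(t) = (t - 5) / -1
  L_1(t) = (t - 4) / 1
Then P(t) = -6·L_0(t) - 8·L_1(t).
Expanding and collecting terms gives P(t) = -2t + 2.
Check: P(4) = -6. ✓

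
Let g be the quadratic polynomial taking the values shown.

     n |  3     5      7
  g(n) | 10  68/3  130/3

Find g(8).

170/3

Forward differences of the values at n = 3, 5, 7:
  g  : 10  68/3  130/3
  Δ  : 38/3  62/3
  Δ^2: 8
The second differences are constant, confirming degree 2.
Interpolating (Newton forward form) and evaluating at n = 8 gives g(8) = 170/3.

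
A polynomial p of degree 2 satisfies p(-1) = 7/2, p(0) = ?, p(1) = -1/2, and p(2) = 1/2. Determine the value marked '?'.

1/2

On equispaced nodes a degree-2 polynomial has vanishing third forward difference, so
  - p(-1) + 3·p(0) - 3·p(1) + p(2) = 0.
Substituting the known values and solving for p(0):
  3·p(0) = 3/2
  p(0) = 1/2.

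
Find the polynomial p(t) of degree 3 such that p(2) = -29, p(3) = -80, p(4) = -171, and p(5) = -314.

p(t) = -2t^3 - 2t^2 - 3t + 1

Using the Lagrange interpolation formula with nodes 2, 3, 4, 5:
  L_0(t) = (t - 3)(t - 4)(t - 5) / -6
  L_1(t) = (t - 2)(t - 4)(t - 5) / 2
  L_2(t) = (t - 2)(t - 3)(t - 5) / -2
  L_3(t) = (t - 2)(t - 3)(t - 4) / 6
Then p(t) = -29·L_0(t) - 80·L_1(t) - 171·L_2(t) - 314·L_3(t).
Expanding and collecting terms gives p(t) = -2t³ - 2t² - 3t + 1.
Check: p(5) = -314. ✓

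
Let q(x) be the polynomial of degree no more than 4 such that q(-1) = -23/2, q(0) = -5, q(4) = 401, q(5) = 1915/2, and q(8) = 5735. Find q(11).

Write q(x) = ax^4 + bx^3 + cx^2 + dx + e. Substituting each data point gives a linear system:
  a - b + c - d + e = -23/2
  e = -5
  256a + 64b + 16c + 4d + e = 401
  625a + 125b + 25c + 5d + e = 1915/2
  4096a + 512b + 64c + 8d + e = 5735
Solving the system yields a = 1, b = 4, c = -6, d = -5/2, e = -5.
So q(x) = x⁴ + 4x³ - 6x² - (5/2)x - 5.
Then q(11) = 38413/2.

38413/2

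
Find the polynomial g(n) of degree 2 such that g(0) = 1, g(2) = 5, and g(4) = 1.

Write g(n) = an^2 + bn + c. Substituting each data point gives a linear system:
  c = 1
  4a + 2b + c = 5
  16a + 4b + c = 1
Solving the system yields a = -1, b = 4, c = 1.
So g(n) = -n² + 4n + 1.
Check: g(0) = 1. ✓

g(n) = -n^2 + 4n + 1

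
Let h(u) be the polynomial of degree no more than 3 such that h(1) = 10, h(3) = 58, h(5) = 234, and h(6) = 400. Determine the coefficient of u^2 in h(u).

Write h(u) = au^3 + bu^2 + cu + d. Substituting each data point gives a linear system:
  a + b + c + d = 10
  27a + 9b + 3c + d = 58
  125a + 25b + 5c + d = 234
  216a + 36b + 6c + d = 400
Solving the system yields a = 2, b = -2, c = 6, d = 4.
So h(u) = 2u³ - 2u² + 6u + 4.
The coefficient of u^2 is -2.

-2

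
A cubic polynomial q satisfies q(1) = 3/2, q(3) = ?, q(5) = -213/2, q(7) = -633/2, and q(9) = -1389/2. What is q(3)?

-33/2

On equispaced nodes a degree-3 polynomial has vanishing fourth forward difference, so
  q(1) - 4·q(3) + 6·q(5) - 4·q(7) + q(9) = 0.
Substituting the known values and solving for q(3):
  -4·q(3) = 66
  q(3) = -33/2.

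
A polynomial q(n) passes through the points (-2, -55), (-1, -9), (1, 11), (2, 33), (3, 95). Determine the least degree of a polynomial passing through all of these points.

3

Divided differences on the nodes -2, -1, 1, 2, 3:
  order 0: -55  -9  11  33  95
  order 1: 46  10  22  62
  order 2: -12  4  20
  order 3: 4  4
  order 4: 0
The order-3 divided differences are all 4 (nonzero) and every higher order vanishes, so the data lies on a polynomial of degree exactly 3.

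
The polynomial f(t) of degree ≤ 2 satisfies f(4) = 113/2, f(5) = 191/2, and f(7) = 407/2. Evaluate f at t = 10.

881/2

Write f(t) = at^2 + bt + c. Substituting each data point gives a linear system:
  16a + 4b + c = 113/2
  25a + 5b + c = 191/2
  49a + 7b + c = 407/2
Solving the system yields a = 5, b = -6, c = 1/2.
So f(t) = 5t² - 6t + 1/2.
Then f(10) = 881/2.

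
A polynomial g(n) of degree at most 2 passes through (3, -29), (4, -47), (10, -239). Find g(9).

-197

Using the Lagrange interpolation formula with nodes 3, 4, 10:
  L_0(n) = (n - 4)(n - 10) / 7
  L_1(n) = (n - 3)(n - 10) / -6
  L_2(n) = (n - 3)(n - 4) / 42
Then g(n) = -29·L_0(n) - 47·L_1(n) - 239·L_2(n).
Expanding and collecting terms gives g(n) = -2n^2 - 4n + 1.
Evaluating at n = 9: g(9) = -197.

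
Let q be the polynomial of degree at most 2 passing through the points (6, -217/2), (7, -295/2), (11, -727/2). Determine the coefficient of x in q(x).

Write q(x) = ax^2 + bx + c. Substituting each data point gives a linear system:
  36a + 6b + c = -217/2
  49a + 7b + c = -295/2
  121a + 11b + c = -727/2
Solving the system yields a = -3, b = 0, c = -1/2.
So q(x) = -3x^2 - 1/2.
The coefficient of x is 0.

0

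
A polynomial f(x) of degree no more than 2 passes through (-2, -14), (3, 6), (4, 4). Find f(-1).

-6

Using the Lagrange interpolation formula with nodes -2, 3, 4:
  L_0(x) = (x - 3)(x - 4) / 30
  L_1(x) = (x + 2)(x - 4) / -5
  L_2(x) = (x + 2)(x - 3) / 6
Then f(x) = -14·L_0(x) + 6·L_1(x) + 4·L_2(x).
Expanding and collecting terms gives f(x) = -x^2 + 5x.
Evaluating at x = -1: f(-1) = -6.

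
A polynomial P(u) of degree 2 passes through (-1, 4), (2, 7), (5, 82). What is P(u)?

P(u) = 4u^2 - 3u - 3

Using the Lagrange interpolation formula with nodes -1, 2, 5:
  L_0(u) = (u - 2)(u - 5) / 18
  L_1(u) = (u + 1)(u - 5) / -9
  L_2(u) = (u + 1)(u - 2) / 18
Then P(u) = 4·L_0(u) + 7·L_1(u) + 82·L_2(u).
Expanding and collecting terms gives P(u) = 4u^2 - 3u - 3.
Check: P(-1) = 4. ✓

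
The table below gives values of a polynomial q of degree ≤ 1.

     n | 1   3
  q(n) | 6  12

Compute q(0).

3

Using the Lagrange interpolation formula with nodes 1, 3:
  L_0(n) = (n - 3) / -2
  L_1(n) = (n - 1) / 2
Then q(n) = 6·L_0(n) + 12·L_1(n).
Expanding and collecting terms gives q(n) = 3n + 3.
Evaluating at n = 0: q(0) = 3.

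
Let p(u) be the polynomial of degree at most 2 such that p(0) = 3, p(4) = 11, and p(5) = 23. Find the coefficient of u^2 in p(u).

Write p(u) = au^2 + bu + c. Substituting each data point gives a linear system:
  c = 3
  16a + 4b + c = 11
  25a + 5b + c = 23
Solving the system yields a = 2, b = -6, c = 3.
So p(u) = 2u² - 6u + 3.
The leading coefficient is 2.

2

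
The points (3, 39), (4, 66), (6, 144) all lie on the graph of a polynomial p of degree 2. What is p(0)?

Write p(u) = au^2 + bu + c. Substituting each data point gives a linear system:
  9a + 3b + c = 39
  16a + 4b + c = 66
  36a + 6b + c = 144
Solving the system yields a = 4, b = -1, c = 6.
So p(u) = 4u^2 - u + 6.
Then p(0) = 6.

6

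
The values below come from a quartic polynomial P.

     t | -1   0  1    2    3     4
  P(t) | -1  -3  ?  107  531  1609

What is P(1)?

On equispaced nodes a degree-4 polynomial has vanishing fifth forward difference, so
  - P(-1) + 5·P(0) - 10·P(1) + 10·P(2) - 5·P(3) + P(4) = 0.
Substituting the known values and solving for P(1):
  -10·P(1) = -10
  P(1) = 1.

1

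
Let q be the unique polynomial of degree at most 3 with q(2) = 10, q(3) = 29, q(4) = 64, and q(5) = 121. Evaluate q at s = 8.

484

Write q(s) = as^3 + bs^2 + cs + d. Substituting each data point gives a linear system:
  8a + 4b + 2c + d = 10
  27a + 9b + 3c + d = 29
  64a + 16b + 4c + d = 64
  125a + 25b + 5c + d = 121
Solving the system yields a = 1, b = -1, c = 5, d = -4.
So q(s) = s^3 - s^2 + 5s - 4.
Then q(8) = 484.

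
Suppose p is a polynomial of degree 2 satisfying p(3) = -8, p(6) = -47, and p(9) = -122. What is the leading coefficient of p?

Write p(x) = ax^2 + bx + c. Substituting each data point gives a linear system:
  9a + 3b + c = -8
  36a + 6b + c = -47
  81a + 9b + c = -122
Solving the system yields a = -2, b = 5, c = -5.
So p(x) = -2x^2 + 5x - 5.
The leading coefficient is -2.

-2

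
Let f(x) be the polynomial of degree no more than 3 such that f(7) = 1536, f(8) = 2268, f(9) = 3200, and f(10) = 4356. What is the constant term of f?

Write f(x) = ax^3 + bx^2 + cx + d. Substituting each data point gives a linear system:
  343a + 49b + 7c + d = 1536
  512a + 64b + 8c + d = 2268
  729a + 81b + 9c + d = 3200
  1000a + 100b + 10c + d = 4356
Solving the system yields a = 4, b = 4, c = -4, d = -4.
So f(x) = 4x³ + 4x² - 4x - 4.
The constant term is -4.

-4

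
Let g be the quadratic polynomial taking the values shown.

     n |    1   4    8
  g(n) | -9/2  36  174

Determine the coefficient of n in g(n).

-3/2

Write g(n) = an^2 + bn + c. Substituting each data point gives a linear system:
  a + b + c = -9/2
  16a + 4b + c = 36
  64a + 8b + c = 174
Solving the system yields a = 3, b = -3/2, c = -6.
So g(n) = 3n^2 - (3/2)n - 6.
The coefficient of n is -3/2.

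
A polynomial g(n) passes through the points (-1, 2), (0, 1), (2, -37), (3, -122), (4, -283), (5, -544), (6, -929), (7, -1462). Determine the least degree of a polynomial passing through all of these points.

Divided differences on the nodes -1, 0, 2, 3, 4, 5, 6, 7:
  order 0: 2  1  -37  -122  -283  -544  -929  -1462
  order 1: -1  -19  -85  -161  -261  -385  -533
  order 2: -6  -22  -38  -50  -62  -74
  order 3: -4  -4  -4  -4  -4
  order 4: 0  0  0  0
  order 5: 0  0  0
  order 6: 0  0
  order 7: 0
The order-3 divided differences are all -4 (nonzero) and every higher order vanishes, so the data lies on a polynomial of degree exactly 3.

3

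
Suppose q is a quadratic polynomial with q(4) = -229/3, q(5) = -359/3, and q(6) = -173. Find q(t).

q(t) = -5t^2 + (5/3)t - 3

Write q(t) = at^2 + bt + c. Substituting each data point gives a linear system:
  16a + 4b + c = -229/3
  25a + 5b + c = -359/3
  36a + 6b + c = -173
Solving the system yields a = -5, b = 5/3, c = -3.
So q(t) = -5t^2 + (5/3)t - 3.
Check: q(4) = -229/3. ✓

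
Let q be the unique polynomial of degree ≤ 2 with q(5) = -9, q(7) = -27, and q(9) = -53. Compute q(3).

1

Write q(t) = at^2 + bt + c. Substituting each data point gives a linear system:
  25a + 5b + c = -9
  49a + 7b + c = -27
  81a + 9b + c = -53
Solving the system yields a = -1, b = 3, c = 1.
So q(t) = -t² + 3t + 1.
Then q(3) = 1.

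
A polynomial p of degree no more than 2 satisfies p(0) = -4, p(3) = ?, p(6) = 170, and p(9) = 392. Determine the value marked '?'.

The 3 known points determine the degree-2 polynomial uniquely.
Write p(s) = as^2 + bs + c. Substituting each data point gives a linear system:
  c = -4
  36a + 6b + c = 170
  81a + 9b + c = 392
Solving the system yields a = 5, b = -1, c = -4.
So p(s) = 5s^2 - s - 4.
Then p(3) = 38.

38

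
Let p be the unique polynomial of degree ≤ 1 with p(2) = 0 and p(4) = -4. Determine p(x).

Using the Lagrange interpolation formula with nodes 2, 4:
  L_0(x) = (x - 4) / -2
  L_1(x) = (x - 2) / 2
Then p(x) = 0·L_0(x) - 4·L_1(x).
Expanding and collecting terms gives p(x) = -2x + 4.
Check: p(4) = -4. ✓

p(x) = -2x + 4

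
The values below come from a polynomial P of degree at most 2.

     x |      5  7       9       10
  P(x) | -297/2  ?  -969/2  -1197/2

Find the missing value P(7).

-585/2

The 3 known points determine the degree-2 polynomial uniquely.
Write P(x) = ax^2 + bx + c. Substituting each data point gives a linear system:
  25a + 5b + c = -297/2
  81a + 9b + c = -969/2
  100a + 10b + c = -1197/2
Solving the system yields a = -6, b = 0, c = 3/2.
So P(x) = -6x^2 + 3/2.
Then P(7) = -585/2.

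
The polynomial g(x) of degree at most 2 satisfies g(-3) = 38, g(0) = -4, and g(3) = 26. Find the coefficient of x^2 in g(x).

4

Write g(x) = ax^2 + bx + c. Substituting each data point gives a linear system:
  9a - 3b + c = 38
  c = -4
  9a + 3b + c = 26
Solving the system yields a = 4, b = -2, c = -4.
So g(x) = 4x^2 - 2x - 4.
The leading coefficient is 4.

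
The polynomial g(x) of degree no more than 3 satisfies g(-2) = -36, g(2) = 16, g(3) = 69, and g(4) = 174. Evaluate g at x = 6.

612

Using the Lagrange interpolation formula with nodes -2, 2, 3, 4:
  L_0(x) = (x - 2)(x - 3)(x - 4) / -120
  L_1(x) = (x + 2)(x - 3)(x - 4) / 8
  L_2(x) = (x + 2)(x - 2)(x - 4) / -5
  L_3(x) = (x + 2)(x - 2)(x - 3) / 12
Then g(x) = -36·L_0(x) + 16·L_1(x) + 69·L_2(x) + 174·L_3(x).
Expanding and collecting terms gives g(x) = 3x^3 - x^2 + x - 6.
Evaluating at x = 6: g(6) = 612.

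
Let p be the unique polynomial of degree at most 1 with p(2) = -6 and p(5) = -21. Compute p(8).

Using the Lagrange interpolation formula with nodes 2, 5:
  L_0(x) = (x - 5) / -3
  L_1(x) = (x - 2) / 3
Then p(x) = -6·L_0(x) - 21·L_1(x).
Expanding and collecting terms gives p(x) = -5x + 4.
Evaluating at x = 8: p(8) = -36.

-36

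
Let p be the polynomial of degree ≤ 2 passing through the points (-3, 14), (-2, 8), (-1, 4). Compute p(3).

Write p(n) = an^2 + bn + c. Substituting each data point gives a linear system:
  9a - 3b + c = 14
  4a - 2b + c = 8
  a - b + c = 4
Solving the system yields a = 1, b = -1, c = 2.
So p(n) = n^2 - n + 2.
Then p(3) = 8.

8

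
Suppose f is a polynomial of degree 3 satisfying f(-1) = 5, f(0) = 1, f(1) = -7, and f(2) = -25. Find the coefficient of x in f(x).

Write f(x) = ax^3 + bx^2 + cx + d. Substituting each data point gives a linear system:
  -a + b - c + d = 5
  d = 1
  a + b + c + d = -7
  8a + 4b + 2c + d = -25
Solving the system yields a = -1, b = -2, c = -5, d = 1.
So f(x) = -x^3 - 2x^2 - 5x + 1.
The coefficient of x is -5.

-5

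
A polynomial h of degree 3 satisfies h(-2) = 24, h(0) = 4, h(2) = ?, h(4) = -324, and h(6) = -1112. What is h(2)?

The 4 known points determine the degree-3 polynomial uniquely.
Write h(n) = an^3 + bn^2 + cn + d. Substituting each data point gives a linear system:
  -8a + 4b - 2c + d = 24
  d = 4
  64a + 16b + 4c + d = -324
  216a + 36b + 6c + d = -1112
Solving the system yields a = -5, b = -2, c = 6, d = 4.
So h(n) = -5n^3 - 2n^2 + 6n + 4.
Then h(2) = -32.

-32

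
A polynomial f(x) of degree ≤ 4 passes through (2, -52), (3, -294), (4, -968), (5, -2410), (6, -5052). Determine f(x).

f(x) = -4x^4 + 4x^2 - 2x

Write f(x) = ax^4 + bx^3 + cx^2 + dx + e. Substituting each data point gives a linear system:
  16a + 8b + 4c + 2d + e = -52
  81a + 27b + 9c + 3d + e = -294
  256a + 64b + 16c + 4d + e = -968
  625a + 125b + 25c + 5d + e = -2410
  1296a + 216b + 36c + 6d + e = -5052
Solving the system yields a = -4, b = 0, c = 4, d = -2, e = 0.
So f(x) = -4x^4 + 4x^2 - 2x.
Check: f(4) = -968. ✓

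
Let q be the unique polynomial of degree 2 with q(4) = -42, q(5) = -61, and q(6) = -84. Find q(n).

Write q(n) = an^2 + bn + c. Substituting each data point gives a linear system:
  16a + 4b + c = -42
  25a + 5b + c = -61
  36a + 6b + c = -84
Solving the system yields a = -2, b = -1, c = -6.
So q(n) = -2n² - n - 6.
Check: q(6) = -84. ✓

q(n) = -2n^2 - n - 6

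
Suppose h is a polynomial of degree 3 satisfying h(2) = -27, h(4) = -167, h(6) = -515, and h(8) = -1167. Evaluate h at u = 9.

Forward differences of the values at u = 2, 4, 6, 8:
  h  : -27  -167  -515  -1167
  Δ  : -140  -348  -652
  Δ^2: -208  -304
  Δ^3: -96
The third differences are constant, confirming degree 3.
Interpolating (Newton forward form) and evaluating at u = 9 gives h(9) = -1637.

-1637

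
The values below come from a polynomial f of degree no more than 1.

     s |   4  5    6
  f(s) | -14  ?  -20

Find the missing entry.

-17

On equispaced nodes a degree-1 polynomial has vanishing second forward difference, so
  f(4) - 2·f(5) + f(6) = 0.
Substituting the known values and solving for f(5):
  -2·f(5) = 34
  f(5) = -17.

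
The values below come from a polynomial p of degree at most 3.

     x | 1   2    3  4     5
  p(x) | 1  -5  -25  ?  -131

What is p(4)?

-65

The 4 known points determine the degree-3 polynomial uniquely.
Write p(x) = ax^3 + bx^2 + cx + d. Substituting each data point gives a linear system:
  a + b + c + d = 1
  8a + 4b + 2c + d = -5
  27a + 9b + 3c + d = -25
  125a + 25b + 5c + d = -131
Solving the system yields a = -1, b = -1, c = 4, d = -1.
So p(x) = -x³ - x² + 4x - 1.
Then p(4) = -65.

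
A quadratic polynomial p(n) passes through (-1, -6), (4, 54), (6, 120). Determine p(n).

Using the Lagrange interpolation formula with nodes -1, 4, 6:
  L_0(n) = (n - 4)(n - 6) / 35
  L_1(n) = (n + 1)(n - 6) / -10
  L_2(n) = (n + 1)(n - 4) / 14
Then p(n) = -6·L_0(n) + 54·L_1(n) + 120·L_2(n).
Expanding and collecting terms gives p(n) = 3n² + 3n - 6.
Check: p(4) = 54. ✓

p(n) = 3n^2 + 3n - 6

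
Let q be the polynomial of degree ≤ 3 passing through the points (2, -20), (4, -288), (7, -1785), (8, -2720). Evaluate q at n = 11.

Write q(n) = an^3 + bn^2 + cn + d. Substituting each data point gives a linear system:
  8a + 4b + 2c + d = -20
  64a + 16b + 4c + d = -288
  343a + 49b + 7c + d = -1785
  512a + 64b + 8c + d = -2720
Solving the system yields a = -6, b = 5, c = 4, d = 0.
So q(n) = -6n³ + 5n² + 4n.
Then q(11) = -7337.

-7337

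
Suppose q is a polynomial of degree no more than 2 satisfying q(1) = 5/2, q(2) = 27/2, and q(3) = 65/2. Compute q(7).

Using the Lagrange interpolation formula with nodes 1, 2, 3:
  L_0(n) = (n - 2)(n - 3) / 2
  L_1(n) = (n - 1)(n - 3) / -1
  L_2(n) = (n - 1)(n - 2) / 2
Then q(n) = 5/2·L_0(n) + 27/2·L_1(n) + 65/2·L_2(n).
Expanding and collecting terms gives q(n) = 4n^2 - n - 1/2.
Evaluating at n = 7: q(7) = 377/2.

377/2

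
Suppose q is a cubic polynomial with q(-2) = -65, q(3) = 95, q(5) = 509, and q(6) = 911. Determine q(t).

Using the Lagrange interpolation formula with nodes -2, 3, 5, 6:
  L_0(t) = (t - 3)(t - 5)(t - 6) / -280
  L_1(t) = (t + 2)(t - 5)(t - 6) / 30
  L_2(t) = (t + 2)(t - 3)(t - 6) / -14
  L_3(t) = (t + 2)(t - 3)(t - 5) / 24
Then q(t) = -65·L_0(t) + 95·L_1(t) + 509·L_2(t) + 911·L_3(t).
Expanding and collecting terms gives q(t) = 5t^3 - 5t^2 + 2t - 1.
Check: q(5) = 509. ✓

q(t) = 5t^3 - 5t^2 + 2t - 1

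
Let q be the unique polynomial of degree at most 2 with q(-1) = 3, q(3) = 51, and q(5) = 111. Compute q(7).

195

Write q(n) = an^2 + bn + c. Substituting each data point gives a linear system:
  a - b + c = 3
  9a + 3b + c = 51
  25a + 5b + c = 111
Solving the system yields a = 3, b = 6, c = 6.
So q(n) = 3n² + 6n + 6.
Then q(7) = 195.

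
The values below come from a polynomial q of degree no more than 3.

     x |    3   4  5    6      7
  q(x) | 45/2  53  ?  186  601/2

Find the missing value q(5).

On equispaced nodes a degree-3 polynomial has vanishing fourth forward difference, so
  q(3) - 4·q(4) + 6·q(5) - 4·q(6) + q(7) = 0.
Substituting the known values and solving for q(5):
  6·q(5) = 633
  q(5) = 211/2.

211/2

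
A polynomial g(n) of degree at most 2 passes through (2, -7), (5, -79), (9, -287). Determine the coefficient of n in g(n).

4

Write g(n) = an^2 + bn + c. Substituting each data point gives a linear system:
  4a + 2b + c = -7
  25a + 5b + c = -79
  81a + 9b + c = -287
Solving the system yields a = -4, b = 4, c = 1.
So g(n) = -4n^2 + 4n + 1.
The coefficient of n is 4.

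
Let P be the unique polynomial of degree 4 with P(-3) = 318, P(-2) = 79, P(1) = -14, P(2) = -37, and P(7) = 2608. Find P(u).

P(u) = 2u^4 - 6u^3 - 2u^2 - 5u - 3

Write P(u) = au^4 + bu^3 + cu^2 + du + e. Substituting each data point gives a linear system:
  81a - 27b + 9c - 3d + e = 318
  16a - 8b + 4c - 2d + e = 79
  a + b + c + d + e = -14
  16a + 8b + 4c + 2d + e = -37
  2401a + 343b + 49c + 7d + e = 2608
Solving the system yields a = 2, b = -6, c = -2, d = -5, e = -3.
So P(u) = 2u^4 - 6u^3 - 2u^2 - 5u - 3.
Check: P(-2) = 79. ✓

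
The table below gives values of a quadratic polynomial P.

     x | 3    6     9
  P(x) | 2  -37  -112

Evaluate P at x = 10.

Forward differences of the values at x = 3, 6, 9:
  P  : 2  -37  -112
  Δ  : -39  -75
  Δ^2: -36
The second differences are constant, confirming degree 2.
Interpolating (Newton forward form) and evaluating at x = 10 gives P(10) = -145.

-145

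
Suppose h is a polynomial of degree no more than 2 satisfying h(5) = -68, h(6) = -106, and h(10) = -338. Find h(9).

-268

Write h(s) = as^2 + bs + c. Substituting each data point gives a linear system:
  25a + 5b + c = -68
  36a + 6b + c = -106
  100a + 10b + c = -338
Solving the system yields a = -4, b = 6, c = 2.
So h(s) = -4s² + 6s + 2.
Then h(9) = -268.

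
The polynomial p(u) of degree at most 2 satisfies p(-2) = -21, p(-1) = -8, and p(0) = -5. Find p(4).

Forward differences of the values at u = -2, -1, 0:
  p  : -21  -8  -5
  Δ  : 13  3
  Δ^2: -10
The second differences are constant, confirming degree 2.
Interpolating (Newton forward form) and evaluating at u = 4 gives p(4) = -93.

-93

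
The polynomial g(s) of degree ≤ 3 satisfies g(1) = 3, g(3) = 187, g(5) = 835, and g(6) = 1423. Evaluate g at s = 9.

4675

Write g(s) = as^3 + bs^2 + cs + d. Substituting each data point gives a linear system:
  a + b + c + d = 3
  27a + 9b + 3c + d = 187
  125a + 25b + 5c + d = 835
  216a + 36b + 6c + d = 1423
Solving the system yields a = 6, b = 4, c = -2, d = -5.
So g(s) = 6s^3 + 4s^2 - 2s - 5.
Then g(9) = 4675.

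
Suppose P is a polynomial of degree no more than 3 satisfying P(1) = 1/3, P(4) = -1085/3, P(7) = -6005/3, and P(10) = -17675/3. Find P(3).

-147

Using the Lagrange interpolation formula with nodes 1, 4, 7, 10:
  L_0(n) = (n - 4)(n - 7)(n - 10) / -162
  L_1(n) = (n - 1)(n - 7)(n - 10) / 54
  L_2(n) = (n - 1)(n - 4)(n - 10) / -54
  L_3(n) = (n - 1)(n - 4)(n - 7) / 162
Then P(n) = 1/3·L_0(n) - 1085/3·L_1(n) - 6005/3·L_2(n) - 17675/3·L_3(n).
Expanding and collecting terms gives P(n) = -6n³ + n² + (1/3)n + 5.
Evaluating at n = 3: P(3) = -147.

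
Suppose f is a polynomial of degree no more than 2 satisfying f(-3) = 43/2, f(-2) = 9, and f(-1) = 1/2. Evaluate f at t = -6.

Forward differences of the values at t = -3, -2, -1:
  f  : 43/2  9  1/2
  Δ  : -25/2  -17/2
  Δ^2: 4
The second differences are constant, confirming degree 2.
Interpolating (Newton forward form) and evaluating at t = -6 gives f(-6) = 83.

83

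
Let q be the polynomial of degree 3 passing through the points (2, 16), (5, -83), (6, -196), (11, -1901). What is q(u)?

q(u) = -2u^3 + 6u^2 + 3u + 2

Write q(u) = au^3 + bu^2 + cu + d. Substituting each data point gives a linear system:
  8a + 4b + 2c + d = 16
  125a + 25b + 5c + d = -83
  216a + 36b + 6c + d = -196
  1331a + 121b + 11c + d = -1901
Solving the system yields a = -2, b = 6, c = 3, d = 2.
So q(u) = -2u^3 + 6u^2 + 3u + 2.
Check: q(2) = 16. ✓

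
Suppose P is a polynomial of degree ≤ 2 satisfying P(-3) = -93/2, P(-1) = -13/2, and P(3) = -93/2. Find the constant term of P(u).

Write P(u) = au^2 + bu + c. Substituting each data point gives a linear system:
  9a - 3b + c = -93/2
  a - b + c = -13/2
  9a + 3b + c = -93/2
Solving the system yields a = -5, b = 0, c = -3/2.
So P(u) = -5u^2 - 3/2.
The constant term is -3/2.

-3/2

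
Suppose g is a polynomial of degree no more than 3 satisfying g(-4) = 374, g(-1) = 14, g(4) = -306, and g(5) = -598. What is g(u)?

g(u) = -5u^3 + 2u^2 - 5u + 2

Write g(u) = au^3 + bu^2 + cu + d. Substituting each data point gives a linear system:
  -64a + 16b - 4c + d = 374
  -a + b - c + d = 14
  64a + 16b + 4c + d = -306
  125a + 25b + 5c + d = -598
Solving the system yields a = -5, b = 2, c = -5, d = 2.
So g(u) = -5u^3 + 2u^2 - 5u + 2.
Check: g(5) = -598. ✓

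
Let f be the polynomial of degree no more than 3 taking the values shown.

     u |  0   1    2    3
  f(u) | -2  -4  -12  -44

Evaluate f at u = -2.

56

Using the Lagrange interpolation formula with nodes 0, 1, 2, 3:
  L_0(u) = (u - 1)(u - 2)(u - 3) / -6
  L_1(u) = u(u - 2)(u - 3) / 2
  L_2(u) = u(u - 1)(u - 3) / -2
  L_3(u) = u(u - 1)(u - 2) / 6
Then f(u) = -2·L_0(u) - 4·L_1(u) - 12·L_2(u) - 44·L_3(u).
Expanding and collecting terms gives f(u) = -3u³ + 6u² - 5u - 2.
Evaluating at u = -2: f(-2) = 56.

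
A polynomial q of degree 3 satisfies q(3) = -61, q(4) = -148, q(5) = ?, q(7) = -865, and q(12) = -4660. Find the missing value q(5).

The 4 known points determine the degree-3 polynomial uniquely.
Write q(u) = au^3 + bu^2 + cu + d. Substituting each data point gives a linear system:
  27a + 9b + 3c + d = -61
  64a + 16b + 4c + d = -148
  343a + 49b + 7c + d = -865
  1728a + 144b + 12c + d = -4660
Solving the system yields a = -3, b = 4, c = -4, d = -4.
So q(u) = -3u³ + 4u² - 4u - 4.
Then q(5) = -299.

-299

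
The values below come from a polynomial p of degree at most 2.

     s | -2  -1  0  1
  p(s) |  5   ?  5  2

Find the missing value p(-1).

6

On equispaced nodes a degree-2 polynomial has vanishing third forward difference, so
  - p(-2) + 3·p(-1) - 3·p(0) + p(1) = 0.
Substituting the known values and solving for p(-1):
  3·p(-1) = 18
  p(-1) = 6.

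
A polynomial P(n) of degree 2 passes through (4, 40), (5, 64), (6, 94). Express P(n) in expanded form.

Using the Lagrange interpolation formula with nodes 4, 5, 6:
  L_0(n) = (n - 5)(n - 6) / 2
  L_1(n) = (n - 4)(n - 6) / -1
  L_2(n) = (n - 4)(n - 5) / 2
Then P(n) = 40·L_0(n) + 64·L_1(n) + 94·L_2(n).
Expanding and collecting terms gives P(n) = 3n^2 - 3n + 4.
Check: P(6) = 94. ✓

P(n) = 3n^2 - 3n + 4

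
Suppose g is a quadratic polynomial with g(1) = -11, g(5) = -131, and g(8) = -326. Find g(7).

-251

Using the Lagrange interpolation formula with nodes 1, 5, 8:
  L_0(x) = (x - 5)(x - 8) / 28
  L_1(x) = (x - 1)(x - 8) / -12
  L_2(x) = (x - 1)(x - 5) / 21
Then g(x) = -11·L_0(x) - 131·L_1(x) - 326·L_2(x).
Expanding and collecting terms gives g(x) = -5x^2 - 6.
Evaluating at x = 7: g(7) = -251.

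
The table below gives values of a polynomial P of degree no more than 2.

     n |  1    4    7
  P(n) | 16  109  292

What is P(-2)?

Forward differences of the values at n = 1, 4, 7:
  P  : 16  109  292
  Δ  : 93  183
  Δ^2: 90
The second differences are constant, confirming degree 2.
Interpolating (Newton forward form) and evaluating at n = -2 gives P(-2) = 13.

13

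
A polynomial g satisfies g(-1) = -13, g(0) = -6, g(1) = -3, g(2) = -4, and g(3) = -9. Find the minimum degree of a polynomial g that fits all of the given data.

2

Forward differences of the values at u = -1, 0, 1, 2, 3:
  g  : -13  -6  -3  -4  -9
  Δ  : 7  3  -1  -5
  Δ^2: -4  -4  -4
  Δ^3: 0  0
  Δ^4: 0
The second differences are constant (-4) and nonzero, while all higher differences vanish, so the minimal degree is 2.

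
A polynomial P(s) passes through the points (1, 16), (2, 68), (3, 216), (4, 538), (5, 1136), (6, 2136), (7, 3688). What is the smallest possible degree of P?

Forward differences of the values at s = 1, 2, 3, 4, 5, 6, 7:
  P  : 16  68  216  538  1136  2136  3688
  Δ  : 52  148  322  598  1000  1552
  Δ^2: 96  174  276  402  552
  Δ^3: 78  102  126  150
  Δ^4: 24  24  24
  Δ^5: 0  0
  Δ^6: 0
The fourth differences are constant (24) and nonzero, while all higher differences vanish, so the minimal degree is 4.

4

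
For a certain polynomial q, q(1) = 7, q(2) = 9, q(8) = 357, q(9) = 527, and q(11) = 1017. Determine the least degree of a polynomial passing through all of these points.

3

Divided differences on the nodes 1, 2, 8, 9, 11:
  order 0: 7  9  357  527  1017
  order 1: 2  58  170  245
  order 2: 8  16  25
  order 3: 1  1
  order 4: 0
The order-3 divided differences are all 1 (nonzero) and every higher order vanishes, so the data lies on a polynomial of degree exactly 3.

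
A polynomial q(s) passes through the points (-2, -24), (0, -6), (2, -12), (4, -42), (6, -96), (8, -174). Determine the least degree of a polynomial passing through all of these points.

Forward differences of the values at s = -2, 0, 2, 4, 6, 8:
  q  : -24  -6  -12  -42  -96  -174
  Δ  : 18  -6  -30  -54  -78
  Δ^2: -24  -24  -24  -24
  Δ^3: 0  0  0
  Δ^4: 0  0
  Δ^5: 0
The second differences are constant (-24) and nonzero, while all higher differences vanish, so the minimal degree is 2.

2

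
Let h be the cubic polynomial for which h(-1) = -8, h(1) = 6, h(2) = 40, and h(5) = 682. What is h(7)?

Using the Lagrange interpolation formula with nodes -1, 1, 2, 5:
  L_0(s) = (s - 1)(s - 2)(s - 5) / -36
  L_1(s) = (s + 1)(s - 2)(s - 5) / 8
  L_2(s) = (s + 1)(s - 1)(s - 5) / -9
  L_3(s) = (s + 1)(s - 1)(s - 2) / 72
Then h(s) = -8·L_0(s) + 6·L_1(s) + 40·L_2(s) + 682·L_3(s).
Expanding and collecting terms gives h(s) = 6s^3 - 3s^2 + s + 2.
Evaluating at s = 7: h(7) = 1920.

1920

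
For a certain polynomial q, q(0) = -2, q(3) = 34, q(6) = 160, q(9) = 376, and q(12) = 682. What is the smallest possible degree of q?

2

Forward differences of the values at n = 0, 3, 6, 9, 12:
  q  : -2  34  160  376  682
  Δ  : 36  126  216  306
  Δ^2: 90  90  90
  Δ^3: 0  0
  Δ^4: 0
The second differences are constant (90) and nonzero, while all higher differences vanish, so the minimal degree is 2.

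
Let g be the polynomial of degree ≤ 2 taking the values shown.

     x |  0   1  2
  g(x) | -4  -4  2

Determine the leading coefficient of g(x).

3

Write g(x) = ax^2 + bx + c. Substituting each data point gives a linear system:
  c = -4
  a + b + c = -4
  4a + 2b + c = 2
Solving the system yields a = 3, b = -3, c = -4.
So g(x) = 3x² - 3x - 4.
The leading coefficient is 3.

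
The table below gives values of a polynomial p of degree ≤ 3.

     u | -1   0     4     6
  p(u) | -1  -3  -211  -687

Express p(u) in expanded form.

p(u) = -3u^3 - u^2 - 3

Write p(u) = au^3 + bu^2 + cu + d. Substituting each data point gives a linear system:
  -a + b - c + d = -1
  d = -3
  64a + 16b + 4c + d = -211
  216a + 36b + 6c + d = -687
Solving the system yields a = -3, b = -1, c = 0, d = -3.
So p(u) = -3u^3 - u^2 - 3.
Check: p(0) = -3. ✓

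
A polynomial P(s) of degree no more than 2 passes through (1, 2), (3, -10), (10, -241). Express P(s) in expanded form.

Write P(s) = as^2 + bs + c. Substituting each data point gives a linear system:
  a + b + c = 2
  9a + 3b + c = -10
  100a + 10b + c = -241
Solving the system yields a = -3, b = 6, c = -1.
So P(s) = -3s^2 + 6s - 1.
Check: P(3) = -10. ✓

P(s) = -3s^2 + 6s - 1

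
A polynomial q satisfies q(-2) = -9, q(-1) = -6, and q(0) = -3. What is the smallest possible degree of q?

1

Forward differences of the values at u = -2, -1, 0:
  q  : -9  -6  -3
  Δ  : 3  3
  Δ^2: 0
The first differences are constant (3) and nonzero, while all higher differences vanish, so the minimal degree is 1.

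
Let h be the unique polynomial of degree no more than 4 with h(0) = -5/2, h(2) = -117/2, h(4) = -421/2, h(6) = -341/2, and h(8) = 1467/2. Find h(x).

Using the Lagrange interpolation formula with nodes 0, 2, 4, 6, 8:
  L_0(x) = (x - 2)(x - 4)(x - 6)(x - 8) / 384
  L_1(x) = x(x - 4)(x - 6)(x - 8) / -96
  L_2(x) = x(x - 2)(x - 6)(x - 8) / 64
  L_3(x) = x(x - 2)(x - 4)(x - 8) / -96
  L_4(x) = x(x - 2)(x - 4)(x - 6) / 384
Then h(x) = -5/2·L_0(x) - 117/2·L_1(x) - 421/2·L_2(x) - 341/2·L_3(x) + 1467/2·L_4(x).
Expanding and collecting terms gives h(x) = x⁴ - 6x³ - 4x² - 4x - 5/2.
Check: h(4) = -421/2. ✓

h(x) = x^4 - 6x^3 - 4x^2 - 4x - 5/2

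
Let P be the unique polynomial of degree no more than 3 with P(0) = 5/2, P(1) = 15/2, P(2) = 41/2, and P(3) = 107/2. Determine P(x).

P(x) = 2x^3 - 2x^2 + 5x + 5/2

Using the Lagrange interpolation formula with nodes 0, 1, 2, 3:
  L_0(x) = (x - 1)(x - 2)(x - 3) / -6
  L_1(x) = x(x - 2)(x - 3) / 2
  L_2(x) = x(x - 1)(x - 3) / -2
  L_3(x) = x(x - 1)(x - 2) / 6
Then P(x) = 5/2·L_0(x) + 15/2·L_1(x) + 41/2·L_2(x) + 107/2·L_3(x).
Expanding and collecting terms gives P(x) = 2x³ - 2x² + 5x + 5/2.
Check: P(2) = 41/2. ✓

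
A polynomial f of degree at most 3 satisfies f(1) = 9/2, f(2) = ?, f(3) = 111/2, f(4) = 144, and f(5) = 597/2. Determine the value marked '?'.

15

The 4 known points determine the degree-3 polynomial uniquely.
Write f(s) = as^3 + bs^2 + cs + d. Substituting each data point gives a linear system:
  a + b + c + d = 9/2
  27a + 9b + 3c + d = 111/2
  64a + 16b + 4c + d = 144
  125a + 25b + 5c + d = 597/2
Solving the system yields a = 3, b = -3, c = -3/2, d = 6.
So f(s) = 3s^3 - 3s^2 - (3/2)s + 6.
Then f(2) = 15.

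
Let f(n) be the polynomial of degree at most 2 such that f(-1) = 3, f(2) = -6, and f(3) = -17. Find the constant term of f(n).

Write f(n) = an^2 + bn + c. Substituting each data point gives a linear system:
  a - b + c = 3
  4a + 2b + c = -6
  9a + 3b + c = -17
Solving the system yields a = -2, b = -1, c = 4.
So f(n) = -2n^2 - n + 4.
The constant term is 4.

4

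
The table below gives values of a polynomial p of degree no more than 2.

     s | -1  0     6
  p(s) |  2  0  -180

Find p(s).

Write p(s) = as^2 + bs + c. Substituting each data point gives a linear system:
  a - b + c = 2
  c = 0
  36a + 6b + c = -180
Solving the system yields a = -4, b = -6, c = 0.
So p(s) = -4s^2 - 6s.
Check: p(-1) = 2. ✓

p(s) = -4s^2 - 6s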